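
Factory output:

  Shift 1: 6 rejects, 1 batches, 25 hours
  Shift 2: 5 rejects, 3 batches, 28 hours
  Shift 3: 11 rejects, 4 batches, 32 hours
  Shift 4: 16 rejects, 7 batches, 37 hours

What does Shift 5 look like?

Rejects — each term is the sum of the two before it: 6, 5, 11, 16 → 27.
Batches: each term is the sum of the two before it; 1, 3, 4, 7 → 11.
Hours: 25, 28, 32, 37 → 43 (differences are 3, 4, 5, … (increasing by 1 each time)).
So the next line is 27 rejects, 11 batches, 43 hours.

27 rejects, 11 batches, 43 hours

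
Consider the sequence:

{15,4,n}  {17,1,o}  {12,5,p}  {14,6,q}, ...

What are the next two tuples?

First component — alternating steps +2, −5, +2, −5, …: 15, 17, 12, 14 → 9 → 11.
Second component: each term is the sum of the two before it, so 4, 1, 5, 6 → 11 → 17.
Letter goes n, o, p, q → r → s (letters move forward 1 place in the alphabet).
So the next two tuples are {9,11,r} and {11,17,s}.

{9,11,r}, {11,17,s}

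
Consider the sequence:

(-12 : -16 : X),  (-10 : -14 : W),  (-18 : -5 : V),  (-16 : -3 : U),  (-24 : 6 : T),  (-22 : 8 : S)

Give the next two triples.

(-30 : 17 : R), (-28 : 19 : Q)

First entry: alternating steps +2, −8, +2, −8, …, so -12, -10, -18, -16, -24, -22 → -30 → -28.
For the second entry, alternating steps +2, +9, +2, +9, …: -16, -14, -5, -3, 6, 8 → 17 → 19.
Letter: X, W, V, U, T, S → R → Q (letters move back 1 place in the alphabet).
So the next two triples are (-30 : 17 : R) and (-28 : 19 : Q).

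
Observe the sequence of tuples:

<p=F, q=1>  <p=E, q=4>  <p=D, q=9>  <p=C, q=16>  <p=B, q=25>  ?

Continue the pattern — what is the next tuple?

P: letters move back 1 place in the alphabet, so F, E, D, C, B → A.
Q: perfect squares: 1², 2², 3², …, so 1, 4, 9, 16, 25 → 36.
So the next tuple is <p=A, q=36>.

<p=A, q=36>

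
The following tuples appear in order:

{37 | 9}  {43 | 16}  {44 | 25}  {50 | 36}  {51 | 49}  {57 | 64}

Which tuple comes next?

First part — alternating steps +6, +1, +6, +1, …: 37, 43, 44, 50, 51, 57 → 58.
Second part: perfect squares: 3², 4², 5², …; 9, 16, 25, 36, 49, 64 → 81.
Combining the parts gives {58 | 81}.

{58 | 81}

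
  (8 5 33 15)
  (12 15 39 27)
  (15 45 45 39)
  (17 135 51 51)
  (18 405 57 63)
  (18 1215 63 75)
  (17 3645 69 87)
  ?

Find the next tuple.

(15 10935 75 99)

First part: differences are 4, 3, 2, … (decreasing by 1 each time), so 8, 12, 15, 17, 18, 18, 17 → 15.
For the second part, ×3 each step: 5, 15, 45, 135, 405, 1215, 3645 → 10935.
Third part: +6 each step, so 33, 39, 45, 51, 57, 63, 69 → 75.
Fourth part — +12 each step: 15, 27, 39, 51, 63, 75, 87 → 99.
Putting it together: (15 10935 75 99).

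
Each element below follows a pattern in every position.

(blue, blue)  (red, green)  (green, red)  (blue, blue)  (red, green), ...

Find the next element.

First colour: blue, red, green, blue, red → green (repeats blue → red → green).
Second colour — repeats blue → green → red: blue, green, red, blue, green → red.
Putting it together: (green, red).

(green, red)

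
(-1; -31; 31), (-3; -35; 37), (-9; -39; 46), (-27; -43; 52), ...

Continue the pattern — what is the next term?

(-81; -47; 61)

First entry: -1, -3, -9, -27 → -81 (×3 each step).
For the second entry, −4 each step: -31, -35, -39, -43 → -47.
For the third entry, alternating steps +6, +9, +6, +9, …: 31, 37, 46, 52 → 61.
Putting it together: (-81; -47; 61).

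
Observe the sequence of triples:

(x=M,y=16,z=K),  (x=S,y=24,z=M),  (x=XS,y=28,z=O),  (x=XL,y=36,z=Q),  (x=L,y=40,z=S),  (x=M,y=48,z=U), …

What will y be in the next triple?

Y goes 16, 24, 28, 36, 40, 48 → 52 (alternating steps +8, +4, +8, +4, …).

52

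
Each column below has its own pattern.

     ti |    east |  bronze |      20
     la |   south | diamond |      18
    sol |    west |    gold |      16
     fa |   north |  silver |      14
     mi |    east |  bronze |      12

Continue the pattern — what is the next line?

Note: runs backward through the solfège scale do→ti, so ti, la, sol, fa, mi → re.
Direction: repeats east → south → west → north, so east, south, west, north, east → south.
Rank: bronze, diamond, gold, silver, bronze → diamond (repeats bronze → diamond → gold → silver).
Fourth component — −2 each step: 20, 18, 16, 14, 12 → 10.
Combining the parts gives re  south  diamond  10.

re  south  diamond  10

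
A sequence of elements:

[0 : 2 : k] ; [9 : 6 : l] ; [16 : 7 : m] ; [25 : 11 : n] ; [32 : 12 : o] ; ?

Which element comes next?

First component — alternating steps +9, +7, +9, +7, …: 0, 9, 16, 25, 32 → 41.
Second component goes 2, 6, 7, 11, 12 → 16 (alternating steps +4, +1, +4, +1, …).
Letter: k, l, m, n, o → p (letters move forward 1 place in the alphabet).
Combining the parts gives [41 : 16 : p].

[41 : 16 : p]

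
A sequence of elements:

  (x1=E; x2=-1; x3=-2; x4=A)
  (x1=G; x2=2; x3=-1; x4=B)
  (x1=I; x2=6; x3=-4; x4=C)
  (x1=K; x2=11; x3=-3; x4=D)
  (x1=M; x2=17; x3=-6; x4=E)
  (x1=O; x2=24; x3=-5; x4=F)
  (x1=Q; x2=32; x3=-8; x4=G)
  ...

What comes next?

For the x1, letters move forward 2 places in the alphabet: E, G, I, K, M, O, Q → S.
For the x2, differences are 3, 4, 5, … (increasing by 1 each time): -1, 2, 6, 11, 17, 24, 32 → 41.
X3: alternating steps +1, −3, +1, −3, …; -2, -1, -4, -3, -6, -5, -8 → -7.
X4: A, B, C, D, E, F, G → H (letters move forward 1 place in the alphabet).
Combining the parts gives (x1=S; x2=41; x3=-7; x4=H).

(x1=S; x2=41; x3=-7; x4=H)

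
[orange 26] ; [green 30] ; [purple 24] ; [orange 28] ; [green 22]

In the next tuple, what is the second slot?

Colour: repeats orange → green → purple, so orange, green, purple, orange, green → purple.
For the second slot, alternating steps +4, −6, +4, −6, …: 26, 30, 24, 28, 22 → 26.

26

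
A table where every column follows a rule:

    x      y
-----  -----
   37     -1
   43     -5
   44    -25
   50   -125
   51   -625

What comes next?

Column x: alternating steps +6, +1, +6, +1, …, so 37, 43, 44, 50, 51 → 57.
Column y — ×5 each step: -1, -5, -25, -125, -625 → -3125.
Putting it together: 57  -3125.

57  -3125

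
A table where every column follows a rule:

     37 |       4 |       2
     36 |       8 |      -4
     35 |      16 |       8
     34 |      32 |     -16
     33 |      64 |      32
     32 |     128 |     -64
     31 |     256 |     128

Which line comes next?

30  512  -256

First component: −1 each step, so 37, 36, 35, 34, 33, 32, 31 → 30.
Second component: 4, 8, 16, 32, 64, 128, 256 → 512 (×2 each step).
Third component: ×(-2) each step, so 2, -4, 8, -16, 32, -64, 128 → -256.
Combining the parts gives 30  512  -256.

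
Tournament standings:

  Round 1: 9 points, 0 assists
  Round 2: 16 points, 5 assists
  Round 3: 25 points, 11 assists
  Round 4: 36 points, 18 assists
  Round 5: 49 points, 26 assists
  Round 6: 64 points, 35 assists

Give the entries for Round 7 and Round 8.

81 points, 45 assists; 100 points, 56 assists

Points: perfect squares: 3², 4², 5², …; 9, 16, 25, 36, 49, 64 → 81 → 100.
Assists: 0, 5, 11, 18, 26, 35 → 45 → 56 (differences are 5, 6, 7, … (increasing by 1 each time)).
So the next two records are 81 points, 45 assists and 100 points, 56 assists.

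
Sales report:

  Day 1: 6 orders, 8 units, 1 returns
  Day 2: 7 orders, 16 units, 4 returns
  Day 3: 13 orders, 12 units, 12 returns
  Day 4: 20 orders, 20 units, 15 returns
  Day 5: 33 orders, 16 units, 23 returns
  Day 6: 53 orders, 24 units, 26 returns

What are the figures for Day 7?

Orders goes 6, 7, 13, 20, 33, 53 → 86 (each term is the sum of the two before it).
Units: alternating steps +8, −4, +8, −4, …, so 8, 16, 12, 20, 16, 24 → 20.
Returns: alternating steps +3, +8, +3, +8, …, so 1, 4, 12, 15, 23, 26 → 34.
Combining the parts gives 86 orders, 20 units, 34 returns.

86 orders, 20 units, 34 returns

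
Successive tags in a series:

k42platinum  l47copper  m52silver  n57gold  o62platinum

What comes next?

Letter: letters move forward 1 place in the alphabet; k, l, m, n, o → p.
Second component goes 42, 47, 52, 57, 62 → 67 (+5 each step).
Metal: repeats platinum → copper → silver → gold, so platinum, copper, silver, gold, platinum → copper.
Putting it together: p67copper.

p67copper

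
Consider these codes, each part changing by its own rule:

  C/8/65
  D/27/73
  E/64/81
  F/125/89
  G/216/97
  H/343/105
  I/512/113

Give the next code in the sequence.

For the letter, letters move forward 1 place in the alphabet: C, D, E, F, G, H, I → J.
Second component goes 8, 27, 64, 125, 216, 343, 512 → 729 (perfect cubes: 2³, 3³, 4³, …).
Third component: +8 each step, so 65, 73, 81, 89, 97, 105, 113 → 121.
So the next code is J/729/121.

J/729/121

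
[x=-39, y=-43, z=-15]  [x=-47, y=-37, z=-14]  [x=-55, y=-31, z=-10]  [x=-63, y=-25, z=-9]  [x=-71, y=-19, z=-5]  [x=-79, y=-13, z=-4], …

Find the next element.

X: −8 each step, so -39, -47, -55, -63, -71, -79 → -87.
For the y, +6 each step: -43, -37, -31, -25, -19, -13 → -7.
For the z, alternating steps +1, +4, +1, +4, …: -15, -14, -10, -9, -5, -4 → 0.
So the next element is [x=-87, y=-7, z=0].

[x=-87, y=-7, z=0]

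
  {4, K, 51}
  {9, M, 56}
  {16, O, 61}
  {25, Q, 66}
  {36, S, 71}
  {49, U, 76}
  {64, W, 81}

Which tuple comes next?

First slot: 4, 9, 16, 25, 36, 49, 64 → 81 (perfect squares: 2², 3², 4², …).
Letter: K, M, O, Q, S, U, W → Y (letters move forward 2 places in the alphabet).
Third slot goes 51, 56, 61, 66, 71, 76, 81 → 86 (+5 each step).
Putting it together: {81, Y, 86}.

{81, Y, 86}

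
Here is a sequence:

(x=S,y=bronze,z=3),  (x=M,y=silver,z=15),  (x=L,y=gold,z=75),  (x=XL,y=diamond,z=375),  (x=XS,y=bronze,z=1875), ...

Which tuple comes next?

For the x, runs through clothing sizes XS→XL: S, M, L, XL, XS → S.
Y: repeats bronze → silver → gold → diamond, so bronze, silver, gold, diamond, bronze → silver.
For the z, ×5 each step: 3, 15, 75, 375, 1875 → 9375.
Combining the parts gives (x=S,y=silver,z=9375).

(x=S,y=silver,z=9375)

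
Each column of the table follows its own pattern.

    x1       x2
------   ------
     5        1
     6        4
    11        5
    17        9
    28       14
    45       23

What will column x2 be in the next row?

Column x2 goes 1, 4, 5, 9, 14, 23 → 37 (each term is the sum of the two before it).

37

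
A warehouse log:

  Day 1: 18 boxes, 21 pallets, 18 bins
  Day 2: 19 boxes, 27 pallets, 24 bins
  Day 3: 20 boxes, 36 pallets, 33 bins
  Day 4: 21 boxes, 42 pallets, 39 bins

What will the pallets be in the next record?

Pallets: alternating steps +6, +9, +6, +9, …, so 21, 27, 36, 42 → 51.

51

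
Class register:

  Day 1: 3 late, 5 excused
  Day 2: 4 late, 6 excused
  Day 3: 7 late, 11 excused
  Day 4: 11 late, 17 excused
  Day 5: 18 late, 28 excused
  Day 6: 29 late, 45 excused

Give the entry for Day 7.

Late: each term is the sum of the two before it, so 3, 4, 7, 11, 18, 29 → 47.
Excused: each term is the sum of the two before it, so 5, 6, 11, 17, 28, 45 → 73.
Combining the parts gives 47 late, 73 excused.

47 late, 73 excused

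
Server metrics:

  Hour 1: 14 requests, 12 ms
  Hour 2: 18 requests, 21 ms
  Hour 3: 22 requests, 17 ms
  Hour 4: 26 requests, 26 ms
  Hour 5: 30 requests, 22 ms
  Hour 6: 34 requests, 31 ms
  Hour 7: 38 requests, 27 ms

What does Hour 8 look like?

Requests: 14, 18, 22, 26, 30, 34, 38 → 42 (+4 each step).
For the ms, alternating steps +9, −4, +9, −4, …: 12, 21, 17, 26, 22, 31, 27 → 36.
Putting it together: 42 requests, 36 ms.

42 requests, 36 ms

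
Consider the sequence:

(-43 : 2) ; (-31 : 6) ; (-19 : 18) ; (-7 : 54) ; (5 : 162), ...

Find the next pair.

(17 : 486)

First entry: +12 each step, so -43, -31, -19, -7, 5 → 17.
Second entry: ×3 each step, so 2, 6, 18, 54, 162 → 486.
Combining the parts gives (17 : 486).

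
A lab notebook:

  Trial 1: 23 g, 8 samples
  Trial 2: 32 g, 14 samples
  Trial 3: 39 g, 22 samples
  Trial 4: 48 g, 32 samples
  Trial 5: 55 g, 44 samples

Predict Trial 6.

64 g, 58 samples

G: 23, 32, 39, 48, 55 → 64 (alternating steps +9, +7, +9, +7, …).
For the samples, differences are 6, 8, 10, … (increasing by 2 each time): 8, 14, 22, 32, 44 → 58.
So the next line is 64 g, 58 samples.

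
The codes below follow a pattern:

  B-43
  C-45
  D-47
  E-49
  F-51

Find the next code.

G-53

For the letter, letters move forward 1 place in the alphabet: B, C, D, E, F → G.
Second component: +2 each step; 43, 45, 47, 49, 51 → 53.
Combining the parts gives G-53.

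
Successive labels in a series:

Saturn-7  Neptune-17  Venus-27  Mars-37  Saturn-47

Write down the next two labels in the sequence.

Planet: Saturn, Neptune, Venus, Mars, Saturn → Neptune → Venus (repeats Saturn → Neptune → Venus → Mars).
Second component goes 7, 17, 27, 37, 47 → 57 → 67 (+10 each step).
So the next two labels are Neptune-57 and Venus-67.

Neptune-57 then Venus-67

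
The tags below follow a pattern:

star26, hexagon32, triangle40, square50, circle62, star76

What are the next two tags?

Shape: star, hexagon, triangle, square, circle, star → hexagon → triangle (repeats star → hexagon → triangle → square → circle).
Second component — differences are 6, 8, 10, … (increasing by 2 each time): 26, 32, 40, 50, 62, 76 → 92 → 110.
So the next two tags are hexagon92 and triangle110.

hexagon92, triangle110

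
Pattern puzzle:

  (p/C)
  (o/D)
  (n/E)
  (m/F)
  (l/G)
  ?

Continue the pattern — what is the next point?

(k/H)

First letter — letters move back 1 place in the alphabet: p, o, n, m, l → k.
Second letter — letters move forward 1 place in the alphabet: C, D, E, F, G → H.
Combining the parts gives (k/H).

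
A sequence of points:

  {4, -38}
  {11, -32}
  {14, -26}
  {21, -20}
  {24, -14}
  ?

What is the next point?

{31, -8}

First coordinate: alternating steps +7, +3, +7, +3, …; 4, 11, 14, 21, 24 → 31.
For the second coordinate, +6 each step: -38, -32, -26, -20, -14 → -8.
So the next point is {31, -8}.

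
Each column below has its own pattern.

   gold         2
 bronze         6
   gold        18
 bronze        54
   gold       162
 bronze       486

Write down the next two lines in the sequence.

Rank goes gold, bronze, gold, bronze, gold, bronze → gold → bronze (alternates gold ↔ bronze).
Second component: ×3 each step, so 2, 6, 18, 54, 162, 486 → 1458 → 4374.
So the next two lines are gold  1458 and bronze  4374.

gold  1458; bronze  4374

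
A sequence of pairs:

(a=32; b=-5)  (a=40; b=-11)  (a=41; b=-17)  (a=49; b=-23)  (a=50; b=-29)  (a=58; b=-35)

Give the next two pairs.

A: alternating steps +8, +1, +8, +1, …; 32, 40, 41, 49, 50, 58 → 59 → 67.
B: -5, -11, -17, -23, -29, -35 → -41 → -47 (−6 each step).
Putting the parts together: (a=59; b=-41) and then (a=67; b=-47).

(a=59; b=-41), (a=67; b=-47)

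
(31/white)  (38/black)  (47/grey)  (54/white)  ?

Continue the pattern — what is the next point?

(63/black)

First slot — alternating steps +7, +9, +7, +9, …: 31, 38, 47, 54 → 63.
Shade goes white, black, grey, white → black (repeats white → black → grey).
Combining the parts gives (63/black).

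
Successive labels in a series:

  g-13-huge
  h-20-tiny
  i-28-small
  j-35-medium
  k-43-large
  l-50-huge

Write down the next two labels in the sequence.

m-58-tiny, n-65-small

Letter — letters move forward 1 place in the alphabet: g, h, i, j, k, l → m → n.
For the second component, alternating steps +7, +8, +7, +8, …: 13, 20, 28, 35, 43, 50 → 58 → 65.
Size — repeats huge → tiny → small → medium → large: huge, tiny, small, medium, large, huge → tiny → small.
Putting the parts together: m-58-tiny and then n-65-small.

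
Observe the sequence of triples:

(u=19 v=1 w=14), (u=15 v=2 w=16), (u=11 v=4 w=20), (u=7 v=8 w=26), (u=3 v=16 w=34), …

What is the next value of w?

44

W: differences are 2, 4, 6, … (increasing by 2 each time); 14, 16, 20, 26, 34 → 44.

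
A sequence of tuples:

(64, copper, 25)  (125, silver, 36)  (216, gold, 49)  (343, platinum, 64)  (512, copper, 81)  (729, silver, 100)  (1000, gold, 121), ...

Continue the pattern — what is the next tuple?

First component: 64, 125, 216, 343, 512, 729, 1000 → 1331 (perfect cubes: 4³, 5³, 6³, …).
Metal: repeats copper → silver → gold → platinum, so copper, silver, gold, platinum, copper, silver, gold → platinum.
Third component: 25, 36, 49, 64, 81, 100, 121 → 144 (perfect squares: 5², 6², 7², …).
Combining the parts gives (1331, platinum, 144).

(1331, platinum, 144)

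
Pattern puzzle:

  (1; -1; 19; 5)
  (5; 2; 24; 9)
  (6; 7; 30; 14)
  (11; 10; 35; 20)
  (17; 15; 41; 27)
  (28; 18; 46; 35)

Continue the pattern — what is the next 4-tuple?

(45; 23; 52; 44)

First part: each term is the sum of the two before it, so 1, 5, 6, 11, 17, 28 → 45.
Second part goes -1, 2, 7, 10, 15, 18 → 23 (alternating steps +3, +5, +3, +5, …).
Third part: alternating steps +5, +6, +5, +6, …; 19, 24, 30, 35, 41, 46 → 52.
Fourth part goes 5, 9, 14, 20, 27, 35 → 44 (differences are 4, 5, 6, … (increasing by 1 each time)).
So the next 4-tuple is (45; 23; 52; 44).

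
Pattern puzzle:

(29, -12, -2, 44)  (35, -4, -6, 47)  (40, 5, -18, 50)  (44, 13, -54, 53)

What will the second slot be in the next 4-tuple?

22

Second slot: -12, -4, 5, 13 → 22 (alternating steps +8, +9, +8, +9, …).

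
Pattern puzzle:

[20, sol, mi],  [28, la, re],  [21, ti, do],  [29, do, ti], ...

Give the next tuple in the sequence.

[22, re, la]

First slot: alternating steps +8, −7, +8, −7, …, so 20, 28, 21, 29 → 22.
For the first note, runs through the solfège scale do→ti: sol, la, ti, do → re.
Second note goes mi, re, do, ti → la (runs backward through the solfège scale do→ti).
Combining the parts gives [22, re, la].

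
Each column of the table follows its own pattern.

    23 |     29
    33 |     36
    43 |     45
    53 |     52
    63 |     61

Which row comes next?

First component — +10 each step: 23, 33, 43, 53, 63 → 73.
Second component: alternating steps +7, +9, +7, +9, …; 29, 36, 45, 52, 61 → 68.
So the next row is 73  68.

73  68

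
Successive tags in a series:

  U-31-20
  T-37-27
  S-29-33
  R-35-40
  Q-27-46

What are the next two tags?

For the letter, letters move back 1 place in the alphabet: U, T, S, R, Q → P → O.
For the second component, alternating steps +6, −8, +6, −8, …: 31, 37, 29, 35, 27 → 33 → 25.
Third component: alternating steps +7, +6, +7, +6, …; 20, 27, 33, 40, 46 → 53 → 59.
So the next two tags are P-33-53 and O-25-59.

P-33-53, O-25-59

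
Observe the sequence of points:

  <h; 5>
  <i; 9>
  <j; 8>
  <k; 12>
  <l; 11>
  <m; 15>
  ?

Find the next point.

Letter: h, i, j, k, l, m → n (letters move forward 1 place in the alphabet).
Second slot: 5, 9, 8, 12, 11, 15 → 14 (alternating steps +4, −1, +4, −1, …).
So the next point is <n; 14>.

<n; 14>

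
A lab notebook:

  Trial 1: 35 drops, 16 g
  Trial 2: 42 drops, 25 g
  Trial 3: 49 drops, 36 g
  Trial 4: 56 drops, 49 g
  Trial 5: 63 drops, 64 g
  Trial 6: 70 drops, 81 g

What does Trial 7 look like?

Drops — +7 each step: 35, 42, 49, 56, 63, 70 → 77.
For the g, perfect squares: 4², 5², 6², …: 16, 25, 36, 49, 64, 81 → 100.
Putting it together: 77 drops, 100 g.

77 drops, 100 g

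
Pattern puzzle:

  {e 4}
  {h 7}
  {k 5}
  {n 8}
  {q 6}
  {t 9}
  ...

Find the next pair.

Letter: letters move forward 3 places in the alphabet; e, h, k, n, q, t → w.
Second value: 4, 7, 5, 8, 6, 9 → 7 (alternating steps +3, −2, +3, −2, …).
Putting it together: {w 7}.

{w 7}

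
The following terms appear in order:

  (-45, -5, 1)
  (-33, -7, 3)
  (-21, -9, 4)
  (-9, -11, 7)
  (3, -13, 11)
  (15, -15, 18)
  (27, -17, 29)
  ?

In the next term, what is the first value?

First value: -45, -33, -21, -9, 3, 15, 27 → 39 (+12 each step).
Second value — −2 each step: -5, -7, -9, -11, -13, -15, -17 → -19.
Third value: each term is the sum of the two before it; 1, 3, 4, 7, 11, 18, 29 → 47.

39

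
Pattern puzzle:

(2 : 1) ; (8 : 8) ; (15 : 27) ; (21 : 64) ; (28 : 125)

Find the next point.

(34 : 216)

First slot — alternating steps +6, +7, +6, +7, …: 2, 8, 15, 21, 28 → 34.
Second slot goes 1, 8, 27, 64, 125 → 216 (perfect cubes: 1³, 2³, 3³, …).
Putting it together: (34 : 216).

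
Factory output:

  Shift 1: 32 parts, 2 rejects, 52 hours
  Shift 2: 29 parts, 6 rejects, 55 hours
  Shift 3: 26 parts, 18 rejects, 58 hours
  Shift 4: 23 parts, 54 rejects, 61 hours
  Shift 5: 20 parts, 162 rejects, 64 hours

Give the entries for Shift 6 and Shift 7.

Parts: −3 each step; 32, 29, 26, 23, 20 → 17 → 14.
Rejects — ×3 each step: 2, 6, 18, 54, 162 → 486 → 1458.
Hours: +3 each step; 52, 55, 58, 61, 64 → 67 → 70.
Putting the parts together: 17 parts, 486 rejects, 67 hours and then 14 parts, 1458 rejects, 70 hours.

17 parts, 486 rejects, 67 hours; 14 parts, 1458 rejects, 70 hours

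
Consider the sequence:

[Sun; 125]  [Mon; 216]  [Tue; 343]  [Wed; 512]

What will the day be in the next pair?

Thu

Day — runs through the weekdays Mon→Sun: Sun, Mon, Tue, Wed → Thu.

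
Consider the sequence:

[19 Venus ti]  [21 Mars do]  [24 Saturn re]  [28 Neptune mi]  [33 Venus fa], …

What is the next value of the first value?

39

First value goes 19, 21, 24, 28, 33 → 39 (differences are 2, 3, 4, … (increasing by 1 each time)).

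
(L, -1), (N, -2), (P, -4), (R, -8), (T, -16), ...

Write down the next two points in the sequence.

Letter: letters move forward 2 places in the alphabet, so L, N, P, R, T → V → X.
Second entry: ×2 each step; -1, -2, -4, -8, -16 → -32 → -64.
Putting the parts together: (V, -32) and then (X, -64).

(V, -32), (X, -64)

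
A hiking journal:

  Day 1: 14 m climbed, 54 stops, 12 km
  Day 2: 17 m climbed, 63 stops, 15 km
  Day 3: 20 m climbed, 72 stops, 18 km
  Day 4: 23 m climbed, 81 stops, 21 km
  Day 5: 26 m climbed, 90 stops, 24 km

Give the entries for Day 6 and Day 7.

M climbed: 14, 17, 20, 23, 26 → 29 → 32 (+3 each step).
Stops: +9 each step, so 54, 63, 72, 81, 90 → 99 → 108.
Km — always 2 less than the m climbed: 12, 15, 18, 21, 24 → 27 → 30.
Putting the parts together: 29 m climbed, 99 stops, 27 km and then 32 m climbed, 108 stops, 30 km.

29 m climbed, 99 stops, 27 km; 32 m climbed, 108 stops, 30 km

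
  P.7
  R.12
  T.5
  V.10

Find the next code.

X.3

Letter: letters move forward 2 places in the alphabet; P, R, T, V → X.
Second component: 7, 12, 5, 10 → 3 (alternating steps +5, −7, +5, −7, …).
So the next code is X.3.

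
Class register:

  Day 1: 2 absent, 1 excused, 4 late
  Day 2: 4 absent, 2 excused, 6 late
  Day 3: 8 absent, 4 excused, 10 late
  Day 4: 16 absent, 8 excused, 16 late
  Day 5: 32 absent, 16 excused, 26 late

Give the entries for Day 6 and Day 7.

Absent: 2, 4, 8, 16, 32 → 64 → 128 (×2 each step).
For the excused, ×2 each step: 1, 2, 4, 8, 16 → 32 → 64.
Late — each term is the sum of the two before it: 4, 6, 10, 16, 26 → 42 → 68.
Putting the parts together: 64 absent, 32 excused, 42 late and then 128 absent, 64 excused, 68 late.

64 absent, 32 excused, 42 late; 128 absent, 64 excused, 68 late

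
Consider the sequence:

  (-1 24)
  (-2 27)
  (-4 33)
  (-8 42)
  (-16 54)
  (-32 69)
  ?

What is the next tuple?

(-64 87)

For the first part, ×2 each step: -1, -2, -4, -8, -16, -32 → -64.
For the second part, differences are 3, 6, 9, … (increasing by 3 each time): 24, 27, 33, 42, 54, 69 → 87.
Putting it together: (-64 87).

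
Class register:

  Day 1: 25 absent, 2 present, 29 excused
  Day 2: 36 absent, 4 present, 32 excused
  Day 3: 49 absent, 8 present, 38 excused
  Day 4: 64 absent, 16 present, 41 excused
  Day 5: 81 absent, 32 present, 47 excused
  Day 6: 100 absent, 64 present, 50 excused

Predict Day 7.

For the absent, perfect squares: 5², 6², 7², …: 25, 36, 49, 64, 81, 100 → 121.
Present: ×2 each step; 2, 4, 8, 16, 32, 64 → 128.
Excused: alternating steps +3, +6, +3, +6, …, so 29, 32, 38, 41, 47, 50 → 56.
Putting it together: 121 absent, 128 present, 56 excused.

121 absent, 128 present, 56 excused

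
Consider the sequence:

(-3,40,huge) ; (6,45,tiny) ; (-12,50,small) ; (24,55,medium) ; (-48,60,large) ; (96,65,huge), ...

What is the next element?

For the first entry, ×(-2) each step: -3, 6, -12, 24, -48, 96 → -192.
Second entry — +5 each step: 40, 45, 50, 55, 60, 65 → 70.
Size — repeats huge → tiny → small → medium → large: huge, tiny, small, medium, large, huge → tiny.
Putting it together: (-192,70,tiny).

(-192,70,tiny)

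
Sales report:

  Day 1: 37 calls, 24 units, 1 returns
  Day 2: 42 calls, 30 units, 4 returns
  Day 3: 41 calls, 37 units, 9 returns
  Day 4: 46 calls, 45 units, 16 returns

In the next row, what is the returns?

25

Calls: alternating steps +5, −1, +5, −1, …, so 37, 42, 41, 46 → 45.
For the units, differences are 6, 7, 8, … (increasing by 1 each time): 24, 30, 37, 45 → 54.
For the returns, perfect squares: 1², 2², 3², …: 1, 4, 9, 16 → 25.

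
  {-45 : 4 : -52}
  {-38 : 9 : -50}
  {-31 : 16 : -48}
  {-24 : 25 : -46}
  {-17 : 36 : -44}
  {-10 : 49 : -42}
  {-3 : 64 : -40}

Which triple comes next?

For the first component, +7 each step: -45, -38, -31, -24, -17, -10, -3 → 4.
Second component: perfect squares: 2², 3², 4², …; 4, 9, 16, 25, 36, 49, 64 → 81.
Third component: -52, -50, -48, -46, -44, -42, -40 → -38 (+2 each step).
Combining the parts gives {4 : 81 : -38}.

{4 : 81 : -38}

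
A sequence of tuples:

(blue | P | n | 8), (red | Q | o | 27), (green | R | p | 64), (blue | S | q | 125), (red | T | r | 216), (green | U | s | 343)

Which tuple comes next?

For the colour, repeats blue → red → green: blue, red, green, blue, red, green → blue.
First letter: P, Q, R, S, T, U → V (letters move forward 1 place in the alphabet).
Second letter: letters move forward 1 place in the alphabet, so n, o, p, q, r, s → t.
Fourth part: perfect cubes: 2³, 3³, 4³, …, so 8, 27, 64, 125, 216, 343 → 512.
Putting it together: (blue | V | t | 512).

(blue | V | t | 512)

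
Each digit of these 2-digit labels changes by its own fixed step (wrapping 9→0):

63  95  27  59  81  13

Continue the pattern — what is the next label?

45

First digit — +3 each step, mod 10: 6, 9, 2, 5, 8, 1 → 4.
Second digit: 3, 5, 7, 9, 1, 3 → 5 (+2 each step, mod 10).
Putting it together: 45.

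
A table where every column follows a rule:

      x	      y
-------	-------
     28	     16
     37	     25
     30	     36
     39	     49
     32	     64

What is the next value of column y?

81

Column y goes 16, 25, 36, 49, 64 → 81 (perfect squares: 4², 5², 6², …).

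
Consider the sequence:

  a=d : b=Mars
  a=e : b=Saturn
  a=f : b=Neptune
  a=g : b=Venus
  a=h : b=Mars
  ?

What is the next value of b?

Saturn

B: Mars, Saturn, Neptune, Venus, Mars → Saturn (repeats Mars → Saturn → Neptune → Venus).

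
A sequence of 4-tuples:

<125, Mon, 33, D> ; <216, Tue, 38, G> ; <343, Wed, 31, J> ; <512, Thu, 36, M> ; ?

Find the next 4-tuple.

First value — perfect cubes: 5³, 6³, 7³, …: 125, 216, 343, 512 → 729.
Day goes Mon, Tue, Wed, Thu → Fri (runs through the weekdays Mon→Sun).
Third value: alternating steps +5, −7, +5, −7, …, so 33, 38, 31, 36 → 29.
Letter: D, G, J, M → P (letters move forward 3 places in the alphabet).
Putting it together: <729, Fri, 29, P>.

<729, Fri, 29, P>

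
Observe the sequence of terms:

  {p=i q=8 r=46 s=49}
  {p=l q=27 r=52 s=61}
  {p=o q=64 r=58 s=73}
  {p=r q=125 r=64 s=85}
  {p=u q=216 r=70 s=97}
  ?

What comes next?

{p=x q=343 r=76 s=109}

P: letters move forward 3 places in the alphabet, so i, l, o, r, u → x.
Q goes 8, 27, 64, 125, 216 → 343 (perfect cubes: 2³, 3³, 4³, …).
R: 46, 52, 58, 64, 70 → 76 (+6 each step).
S: +12 each step, so 49, 61, 73, 85, 97 → 109.
So the next term is {p=x q=343 r=76 s=109}.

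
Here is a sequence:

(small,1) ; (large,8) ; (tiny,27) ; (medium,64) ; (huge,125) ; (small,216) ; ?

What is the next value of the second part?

343

Size: small, large, tiny, medium, huge, small → large (repeats small → large → tiny → medium → huge).
For the second part, perfect cubes: 1³, 2³, 3³, …: 1, 8, 27, 64, 125, 216 → 343.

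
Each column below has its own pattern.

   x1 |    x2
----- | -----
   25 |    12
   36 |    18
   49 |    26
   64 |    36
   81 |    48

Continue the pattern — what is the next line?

Column x1: perfect squares: 5², 6², 7², …; 25, 36, 49, 64, 81 → 100.
Column x2 — differences are 6, 8, 10, … (increasing by 2 each time): 12, 18, 26, 36, 48 → 62.
So the next line is 100  62.

100  62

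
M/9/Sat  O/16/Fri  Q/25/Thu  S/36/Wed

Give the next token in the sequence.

Letter: letters move forward 2 places in the alphabet, so M, O, Q, S → U.
Second component: perfect squares: 3², 4², 5², …; 9, 16, 25, 36 → 49.
Day: runs backward through the weekdays Mon→Sun, so Sat, Fri, Thu, Wed → Tue.
Combining the parts gives U/49/Tue.

U/49/Tue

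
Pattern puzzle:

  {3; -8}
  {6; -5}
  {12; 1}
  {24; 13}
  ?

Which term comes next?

{48; 37}

First component — ×2 each step: 3, 6, 12, 24 → 48.
Second component: always 11 less than the first component, so -8, -5, 1, 13 → 37.
Putting it together: {48; 37}.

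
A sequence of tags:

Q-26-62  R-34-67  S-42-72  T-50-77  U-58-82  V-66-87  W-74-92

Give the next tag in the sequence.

X-82-97

For the letter, letters move forward 1 place in the alphabet: Q, R, S, T, U, V, W → X.
Second component — +8 each step: 26, 34, 42, 50, 58, 66, 74 → 82.
Third component goes 62, 67, 72, 77, 82, 87, 92 → 97 (+5 each step).
Putting it together: X-82-97.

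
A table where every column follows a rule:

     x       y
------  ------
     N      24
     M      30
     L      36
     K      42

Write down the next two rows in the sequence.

Column x: letters move back 1 place in the alphabet; N, M, L, K → J → I.
Column y: +6 each step; 24, 30, 36, 42 → 48 → 54.
So the next two rows are J  48 and I  54.

J  48; I  54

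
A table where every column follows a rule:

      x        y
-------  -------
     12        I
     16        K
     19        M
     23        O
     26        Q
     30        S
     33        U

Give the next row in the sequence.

37  W

Column x: alternating steps +4, +3, +4, +3, …, so 12, 16, 19, 23, 26, 30, 33 → 37.
For the column y, letters move forward 2 places in the alphabet: I, K, M, O, Q, S, U → W.
Putting it together: 37  W.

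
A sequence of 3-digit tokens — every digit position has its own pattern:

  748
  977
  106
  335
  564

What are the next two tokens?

First digit: 7, 9, 1, 3, 5 → 7 → 9 (+2 each step, mod 10).
For the second digit, +3 each step, mod 10: 4, 7, 0, 3, 6 → 9 → 2.
Third digit: −1 each step, mod 10, so 8, 7, 6, 5, 4 → 3 → 2.
Putting the parts together: 793 and then 922.

793 then 922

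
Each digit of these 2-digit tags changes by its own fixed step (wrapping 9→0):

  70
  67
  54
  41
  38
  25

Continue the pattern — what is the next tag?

12

First digit — −1 each step, mod 10: 7, 6, 5, 4, 3, 2 → 1.
Second digit: −3 each step, mod 10, so 0, 7, 4, 1, 8, 5 → 2.
Combining the parts gives 12.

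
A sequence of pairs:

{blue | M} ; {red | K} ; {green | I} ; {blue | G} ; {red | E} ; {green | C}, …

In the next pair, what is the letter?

A

Letter: letters move back 2 places in the alphabet; M, K, I, G, E, C → A.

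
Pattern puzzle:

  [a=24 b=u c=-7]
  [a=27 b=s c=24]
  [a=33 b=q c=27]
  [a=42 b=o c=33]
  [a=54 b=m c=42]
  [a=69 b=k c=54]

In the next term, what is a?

87

A — differences are 3, 6, 9, … (increasing by 3 each time): 24, 27, 33, 42, 54, 69 → 87.
B: letters move back 2 places in the alphabet, so u, s, q, o, m, k → i.
C: -7, 24, 27, 33, 42, 54 → 69 (always the previous value of the a).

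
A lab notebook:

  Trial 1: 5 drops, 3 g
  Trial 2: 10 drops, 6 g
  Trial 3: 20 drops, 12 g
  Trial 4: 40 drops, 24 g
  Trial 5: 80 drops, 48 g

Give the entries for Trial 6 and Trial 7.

Drops goes 5, 10, 20, 40, 80 → 160 → 320 (×2 each step).
G: ×2 each step, so 3, 6, 12, 24, 48 → 96 → 192.
Putting the parts together: 160 drops, 96 g and then 320 drops, 192 g.

160 drops, 96 g; 320 drops, 192 g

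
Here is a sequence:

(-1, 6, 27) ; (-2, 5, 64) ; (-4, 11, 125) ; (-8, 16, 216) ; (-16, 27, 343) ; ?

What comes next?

First part goes -1, -2, -4, -8, -16 → -32 (×2 each step).
Second part — each term is the sum of the two before it: 6, 5, 11, 16, 27 → 43.
Third part: perfect cubes: 3³, 4³, 5³, …; 27, 64, 125, 216, 343 → 512.
Putting it together: (-32, 43, 512).

(-32, 43, 512)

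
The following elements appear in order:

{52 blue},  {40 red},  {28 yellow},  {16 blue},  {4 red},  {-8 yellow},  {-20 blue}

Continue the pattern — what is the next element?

For the first entry, −12 each step: 52, 40, 28, 16, 4, -8, -20 → -32.
Colour goes blue, red, yellow, blue, red, yellow, blue → red (repeats blue → red → yellow).
Putting it together: {-32 red}.

{-32 red}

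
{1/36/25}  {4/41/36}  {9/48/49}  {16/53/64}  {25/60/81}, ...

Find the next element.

First value: 1, 4, 9, 16, 25 → 36 (perfect squares: 1², 2², 3², …).
Second value — alternating steps +5, +7, +5, +7, …: 36, 41, 48, 53, 60 → 65.
Third value: 25, 36, 49, 64, 81 → 100 (perfect squares: 5², 6², 7², …).
Putting it together: {36/65/100}.

{36/65/100}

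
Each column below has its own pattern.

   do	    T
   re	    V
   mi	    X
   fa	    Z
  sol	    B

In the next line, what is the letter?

Letter goes T, V, X, Z, B → D (letters move forward 2 places in the alphabet, wrapping Z→A).

D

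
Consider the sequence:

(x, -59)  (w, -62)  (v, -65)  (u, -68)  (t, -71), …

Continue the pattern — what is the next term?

(s, -74)

Letter goes x, w, v, u, t → s (letters move back 1 place in the alphabet).
For the second slot, −3 each step: -59, -62, -65, -68, -71 → -74.
Putting it together: (s, -74).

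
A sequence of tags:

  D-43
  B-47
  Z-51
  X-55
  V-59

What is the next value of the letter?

T

Letter: letters move back 2 places in the alphabet, wrapping A→Z, so D, B, Z, X, V → T.
Second component: +4 each step; 43, 47, 51, 55, 59 → 63.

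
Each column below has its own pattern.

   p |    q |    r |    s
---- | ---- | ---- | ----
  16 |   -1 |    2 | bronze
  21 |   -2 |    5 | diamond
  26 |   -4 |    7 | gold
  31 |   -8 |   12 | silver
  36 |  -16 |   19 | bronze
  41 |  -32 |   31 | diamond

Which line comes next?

Column p — +5 each step: 16, 21, 26, 31, 36, 41 → 46.
Column q: ×2 each step; -1, -2, -4, -8, -16, -32 → -64.
Column r — each term is the sum of the two before it: 2, 5, 7, 12, 19, 31 → 50.
For the column s, repeats bronze → diamond → gold → silver: bronze, diamond, gold, silver, bronze, diamond → gold.
Putting it together: 46  -64  50  gold.

46  -64  50  gold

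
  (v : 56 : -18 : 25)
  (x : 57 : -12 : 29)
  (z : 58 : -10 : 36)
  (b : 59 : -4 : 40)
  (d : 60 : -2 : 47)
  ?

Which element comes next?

(f : 61 : 4 : 51)

Letter: letters move forward 2 places in the alphabet, wrapping Z→A, so v, x, z, b, d → f.
Second entry — +1 each step: 56, 57, 58, 59, 60 → 61.
Third entry: -18, -12, -10, -4, -2 → 4 (alternating steps +6, +2, +6, +2, …).
For the fourth entry, alternating steps +4, +7, +4, +7, …: 25, 29, 36, 40, 47 → 51.
Putting it together: (f : 61 : 4 : 51).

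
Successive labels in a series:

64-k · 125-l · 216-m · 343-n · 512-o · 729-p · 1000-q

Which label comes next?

1331-r

First component: perfect cubes: 4³, 5³, 6³, …, so 64, 125, 216, 343, 512, 729, 1000 → 1331.
Letter: k, l, m, n, o, p, q → r (letters move forward 1 place in the alphabet).
So the next label is 1331-r.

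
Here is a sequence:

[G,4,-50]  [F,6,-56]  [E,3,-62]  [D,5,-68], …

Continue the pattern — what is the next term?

[C,2,-74]

Letter: letters move back 1 place in the alphabet; G, F, E, D → C.
Second component: 4, 6, 3, 5 → 2 (alternating steps +2, −3, +2, −3, …).
For the third component, −6 each step: -50, -56, -62, -68 → -74.
Combining the parts gives [C,2,-74].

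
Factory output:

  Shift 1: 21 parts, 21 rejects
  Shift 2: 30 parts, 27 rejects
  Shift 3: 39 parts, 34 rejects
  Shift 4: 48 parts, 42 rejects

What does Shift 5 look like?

57 parts, 51 rejects

Parts: 21, 30, 39, 48 → 57 (+9 each step).
Rejects: differences are 6, 7, 8, … (increasing by 1 each time), so 21, 27, 34, 42 → 51.
Putting it together: 57 parts, 51 rejects.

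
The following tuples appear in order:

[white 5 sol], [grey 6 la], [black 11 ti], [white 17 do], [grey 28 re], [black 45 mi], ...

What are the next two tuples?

Shade goes white, grey, black, white, grey, black → white → grey (repeats white → grey → black).
Second part: each term is the sum of the two before it, so 5, 6, 11, 17, 28, 45 → 73 → 118.
Note: sol, la, ti, do, re, mi → fa → sol (runs through the solfège scale do→ti).
Putting the parts together: [white 73 fa] and then [grey 118 sol].

[white 73 fa], [grey 118 sol]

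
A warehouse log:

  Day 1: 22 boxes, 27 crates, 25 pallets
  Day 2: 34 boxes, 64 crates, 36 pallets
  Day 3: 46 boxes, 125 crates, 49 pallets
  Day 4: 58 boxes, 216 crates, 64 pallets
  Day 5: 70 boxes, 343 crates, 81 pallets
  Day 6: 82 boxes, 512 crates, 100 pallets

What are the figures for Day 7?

Boxes goes 22, 34, 46, 58, 70, 82 → 94 (+12 each step).
Crates: perfect cubes: 3³, 4³, 5³, …, so 27, 64, 125, 216, 343, 512 → 729.
Pallets: perfect squares: 5², 6², 7², …, so 25, 36, 49, 64, 81, 100 → 121.
Putting it together: 94 boxes, 729 crates, 121 pallets.

94 boxes, 729 crates, 121 pallets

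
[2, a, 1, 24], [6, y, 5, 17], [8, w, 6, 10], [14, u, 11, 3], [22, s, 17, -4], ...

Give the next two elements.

First slot: each term is the sum of the two before it; 2, 6, 8, 14, 22 → 36 → 58.
Letter: letters move back 2 places in the alphabet, wrapping A→Z, so a, y, w, u, s → q → o.
Third slot — each term is the sum of the two before it: 1, 5, 6, 11, 17 → 28 → 45.
Fourth slot: −7 each step; 24, 17, 10, 3, -4 → -11 → -18.
Putting the parts together: [36, q, 28, -11] and then [58, o, 45, -18].

[36, q, 28, -11], [58, o, 45, -18]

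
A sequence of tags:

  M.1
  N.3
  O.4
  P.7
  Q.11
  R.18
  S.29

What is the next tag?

T.47

Letter goes M, N, O, P, Q, R, S → T (letters move forward 1 place in the alphabet).
For the second component, each term is the sum of the two before it: 1, 3, 4, 7, 11, 18, 29 → 47.
Putting it together: T.47.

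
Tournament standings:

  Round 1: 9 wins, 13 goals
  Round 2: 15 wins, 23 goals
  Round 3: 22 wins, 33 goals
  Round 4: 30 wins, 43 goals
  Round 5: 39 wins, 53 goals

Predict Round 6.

Wins: differences are 6, 7, 8, … (increasing by 1 each time), so 9, 15, 22, 30, 39 → 49.
Goals: 13, 23, 33, 43, 53 → 63 (+10 each step).
Putting it together: 49 wins, 63 goals.

49 wins, 63 goals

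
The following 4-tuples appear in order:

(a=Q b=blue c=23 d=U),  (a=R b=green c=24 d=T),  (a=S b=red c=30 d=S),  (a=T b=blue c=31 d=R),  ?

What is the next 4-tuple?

(a=U b=green c=37 d=Q)

For the a, letters move forward 1 place in the alphabet: Q, R, S, T → U.
B: blue, green, red, blue → green (repeats blue → green → red).
For the c, alternating steps +1, +6, +1, +6, …: 23, 24, 30, 31 → 37.
D: letters move back 1 place in the alphabet; U, T, S, R → Q.
Putting it together: (a=U b=green c=37 d=Q).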